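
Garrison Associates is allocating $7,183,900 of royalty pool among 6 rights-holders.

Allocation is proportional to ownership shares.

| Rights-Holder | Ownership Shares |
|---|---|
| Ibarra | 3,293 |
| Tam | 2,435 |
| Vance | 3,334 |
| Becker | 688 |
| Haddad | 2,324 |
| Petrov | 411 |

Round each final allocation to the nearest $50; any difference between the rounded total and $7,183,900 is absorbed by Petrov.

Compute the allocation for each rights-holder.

Ibarra: $1,894,800 · Tam: $1,401,100 · Vance: $1,918,400 · Becker: $395,900 · Haddad: $1,337,250 · Petrov: $236,450

Ownership shares total: 12,485.
Unrounded shares: Ibarra 3,293/12,485 × $7,183,900 = 1,894,800.38; Tam 2,435/12,485 × $7,183,900 = 1,401,105.05; Vance 3,334/12,485 × $7,183,900 = 1,918,391.88; Becker 688/12,485 × $7,183,900 = 395,876.91; Haddad 2,324/12,485 × $7,183,900 = 1,337,235.37; Petrov 411/12,485 × $7,183,900 = 236,490.42.
After rounding ($50): Ibarra $1,894,800; Tam $1,401,100; Vance $1,918,400; Becker $395,900; Haddad $1,337,250; Petrov $236,500. Sum = $7,183,950.
Difference $7,183,900 − $7,183,950 = −$50 applied to Petrov: Petrov becomes $236,450.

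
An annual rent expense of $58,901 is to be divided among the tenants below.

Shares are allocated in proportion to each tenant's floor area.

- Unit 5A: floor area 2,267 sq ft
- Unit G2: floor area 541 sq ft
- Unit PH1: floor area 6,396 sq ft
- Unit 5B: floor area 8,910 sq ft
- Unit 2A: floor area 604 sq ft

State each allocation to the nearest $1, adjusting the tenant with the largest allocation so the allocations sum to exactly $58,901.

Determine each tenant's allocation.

Combined floor area = 18,718.
Proportional shares: Unit 5A 2,267/18,718 × $58,901 = 7,133.70; Unit G2 541/18,718 × $58,901 = 1,702.40; Unit PH1 6,396/18,718 × $58,901 = 20,126.66; Unit 5B 8,910/18,718 × $58,901 = 28,037.61; Unit 2A 604/18,718 × $58,901 = 1,900.64.
Rounded to nearest $1: Unit 5A $7,134; Unit G2 $1,702; Unit PH1 $20,127; Unit 5B $28,038; Unit 2A $1,901. Sum = $58,902.
Difference $58,901 − $58,902 = −$1 applied to largest allocation (Unit 5B): Unit 5B becomes $28,037.

Unit 5A: $7,134 · Unit G2: $1,702 · Unit PH1: $20,127 · Unit 5B: $28,037 · Unit 2A: $1,901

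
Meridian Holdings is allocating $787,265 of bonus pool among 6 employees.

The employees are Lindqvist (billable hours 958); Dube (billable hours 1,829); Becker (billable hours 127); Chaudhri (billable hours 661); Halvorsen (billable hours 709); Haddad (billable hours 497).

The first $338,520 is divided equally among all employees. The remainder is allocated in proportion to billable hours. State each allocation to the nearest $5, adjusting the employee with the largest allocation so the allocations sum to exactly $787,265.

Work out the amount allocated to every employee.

Equal tier: $338,520 ÷ 6 = $56,420 apiece.
Remainder $448,745 by billable hours (total 4,781): Lindqvist 89,917.95 → $89,920; Dube 171,670.07 → $171,670; Becker 11,920.23 → $11,920; Chaudhri 62,041.51 → $62,040; Halvorsen 66,546.79 → $66,545; Haddad 46,648.46 → $46,650.
Totals: Lindqvist $56,420 + $89,920 = $146,340; Dube $56,420 + $171,670 = $228,090; Becker $56,420 + $11,920 = $68,340; Chaudhri $56,420 + $62,040 = $118,460; Halvorsen $56,420 + $66,545 = $122,965; Haddad $56,420 + $46,650 = $103,070.

Lindqvist: $146,340 | Dube: $228,090 | Becker: $68,340 | Chaudhri: $118,460 | Halvorsen: $122,965 | Haddad: $103,070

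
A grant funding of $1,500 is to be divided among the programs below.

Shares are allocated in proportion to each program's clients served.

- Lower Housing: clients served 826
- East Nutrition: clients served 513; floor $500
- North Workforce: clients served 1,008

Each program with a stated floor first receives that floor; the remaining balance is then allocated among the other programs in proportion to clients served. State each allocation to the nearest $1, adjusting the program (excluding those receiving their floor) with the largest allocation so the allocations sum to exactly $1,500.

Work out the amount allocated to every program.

Minimums first: East Nutrition $500. Balance $1,000.
Balance split over remaining clients served 1,834: Lower Housing 450.38 → $450; North Workforce 549.62 → $550.

Lower Housing: $450; East Nutrition: $500; North Workforce: $550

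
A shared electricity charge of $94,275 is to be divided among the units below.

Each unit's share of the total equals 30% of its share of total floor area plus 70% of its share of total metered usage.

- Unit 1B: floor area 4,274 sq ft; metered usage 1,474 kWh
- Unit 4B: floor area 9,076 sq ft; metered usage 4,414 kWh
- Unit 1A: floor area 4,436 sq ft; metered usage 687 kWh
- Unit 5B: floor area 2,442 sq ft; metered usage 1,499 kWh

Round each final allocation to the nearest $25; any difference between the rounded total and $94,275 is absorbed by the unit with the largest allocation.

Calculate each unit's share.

Unit 1B: $18,025 · Unit 4B: $48,750 · Unit 1A: $11,825 · Unit 5B: $15,675

Totals — floor area 20,228, metered usage 8,074.
Blended shares (30% floor area + 70% metered usage): Unit 1B 0.1912; Unit 4B 0.5173; Unit 1A 0.1254; Unit 5B 0.1662.
Proportional shares: Unit 1B 18,023.52; Unit 4B 48,767.58; Unit 1A 11,817.52; Unit 5B 15,666.38.
Rounded to nearest $25: Unit 1B $18,025; Unit 4B $48,775; Unit 1A $11,825; Unit 5B $15,675. Sum = $94,300.
Difference $94,275 − $94,300 = −$25 applied to largest allocation (Unit 4B): Unit 4B becomes $48,750.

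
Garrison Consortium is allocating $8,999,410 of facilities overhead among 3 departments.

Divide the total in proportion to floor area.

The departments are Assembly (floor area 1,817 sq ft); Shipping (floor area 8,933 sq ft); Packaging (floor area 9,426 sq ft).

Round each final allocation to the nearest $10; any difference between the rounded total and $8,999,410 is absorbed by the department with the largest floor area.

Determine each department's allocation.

Assembly: $810,460 | Shipping: $3,984,520 | Packaging: $4,204,430

Combined floor area = 20,176.
Pro-rata amounts: Assembly 1,817/20,176 × $8,999,410 = 810,464.31; Shipping 8,933/20,176 × $8,999,410 = 3,984,522.68; Packaging 9,426/20,176 × $8,999,410 = 4,204,423.01.
At nearest $10: Assembly $810,460; Shipping $3,984,520; Packaging $4,204,420. Sum = $8,999,400.
Difference $8,999,410 − $8,999,400 = +$10 applied to largest floor area (Packaging): Packaging becomes $4,204,430.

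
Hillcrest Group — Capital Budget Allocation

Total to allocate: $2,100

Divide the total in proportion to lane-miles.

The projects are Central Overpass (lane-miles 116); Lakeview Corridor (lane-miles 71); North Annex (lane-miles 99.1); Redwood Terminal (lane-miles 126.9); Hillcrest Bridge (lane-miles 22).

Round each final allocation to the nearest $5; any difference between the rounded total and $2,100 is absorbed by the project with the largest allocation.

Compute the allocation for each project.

Sum of lane-miles: 435.
Raw shares: Central Overpass 116/435 × $2,100 = 560.00; Lakeview Corridor 71/435 × $2,100 = 342.76; North Annex 99.1/435 × $2,100 = 478.41; Redwood Terminal 126.9/435 × $2,100 = 612.62; Hillcrest Bridge 22/435 × $2,100 = 106.21.
At nearest $5: Central Overpass $560; Lakeview Corridor $345; North Annex $480; Redwood Terminal $615; Hillcrest Bridge $105. Sum = $2,105.
Difference $2,100 − $2,105 = −$5 applied to largest allocation (Redwood Terminal): Redwood Terminal becomes $610.

Central Overpass: $560; Lakeview Corridor: $345; North Annex: $480; Redwood Terminal: $610; Hillcrest Bridge: $105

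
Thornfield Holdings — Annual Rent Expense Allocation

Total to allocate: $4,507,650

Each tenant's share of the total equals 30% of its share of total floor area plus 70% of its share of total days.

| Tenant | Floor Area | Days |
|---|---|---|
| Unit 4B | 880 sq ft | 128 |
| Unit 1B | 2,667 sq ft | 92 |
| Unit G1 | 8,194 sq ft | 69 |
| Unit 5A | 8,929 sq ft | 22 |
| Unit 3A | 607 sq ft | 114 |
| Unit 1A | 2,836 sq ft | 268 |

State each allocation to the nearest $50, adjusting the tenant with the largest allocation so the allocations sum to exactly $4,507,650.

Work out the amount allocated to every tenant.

Unit 4B: $632,150 | Unit 1B: $568,450 | Unit G1: $773,700 | Unit 5A: $600,900 | Unit 3A: $553,100 | Unit 1A: $1,379,350

Floor area total 24,113; days total 693.
Blended shares (30% floor area + 70% days): Unit 4B 0.1402; Unit 1B 0.1261; Unit G1 0.1716; Unit 5A 0.1333; Unit 3A 0.1227; Unit 1A 0.3060.
Proportional shares: Unit 4B 632,159.06; Unit 1B 568,462.29; Unit G1 773,701.96; Unit 5A 600,922.38; Unit 3A 553,104.24; Unit 1A 1,379,300.07.
Rounded to nearest $50: Unit 4B $632,150; Unit 1B $568,450; Unit G1 $773,700; Unit 5A $600,900; Unit 3A $553,100; Unit 1A $1,379,300. Sum = $4,507,600.
Difference $4,507,650 − $4,507,600 = +$50 applied to largest allocation (Unit 1A): Unit 1A becomes $1,379,350.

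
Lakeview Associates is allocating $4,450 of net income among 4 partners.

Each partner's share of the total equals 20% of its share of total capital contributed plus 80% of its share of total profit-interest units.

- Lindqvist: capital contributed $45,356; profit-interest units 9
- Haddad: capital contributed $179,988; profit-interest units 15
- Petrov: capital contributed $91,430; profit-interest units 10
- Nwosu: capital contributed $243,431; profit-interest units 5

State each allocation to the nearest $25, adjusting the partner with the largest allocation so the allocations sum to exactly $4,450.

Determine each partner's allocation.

Capital contributed total 560,205; profit-interest units total 39.
Combined weights (20% capital contributed + 80% profit-interest units): Lindqvist 0.2008; Haddad 0.3720; Petrov 0.2378; Nwosu 0.1895.
Pro-rata amounts: Lindqvist 893.60; Haddad 1,655.18; Petrov 1,058.08; Nwosu 843.15.
Rounded to nearest $25: Lindqvist $900; Haddad $1,650; Petrov $1,050; Nwosu $850. Sum = $4,450.
Rounded total matches; no reconciliation needed.

Lindqvist: $900; Haddad: $1,650; Petrov: $1,050; Nwosu: $850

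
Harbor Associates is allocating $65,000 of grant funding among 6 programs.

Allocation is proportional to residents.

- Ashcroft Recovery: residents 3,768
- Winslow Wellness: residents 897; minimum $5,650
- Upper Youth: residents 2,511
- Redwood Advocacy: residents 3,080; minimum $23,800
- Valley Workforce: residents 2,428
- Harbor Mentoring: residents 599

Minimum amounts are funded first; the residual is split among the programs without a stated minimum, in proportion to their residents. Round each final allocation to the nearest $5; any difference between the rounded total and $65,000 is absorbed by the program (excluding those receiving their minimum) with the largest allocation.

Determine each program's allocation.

Fund the minimums — Winslow Wellness $5,650; Redwood Advocacy $23,800. Residual $35,550.
Residual split over remaining residents 9,306: Ashcroft Recovery 14,394.20 → $14,395; Upper Youth 9,592.31 → $9,590; Valley Workforce 9,275.24 → $9,275; Harbor Mentoring 2,288.25 → $2,290.

Ashcroft Recovery: $14,395 · Winslow Wellness: $5,650 · Upper Youth: $9,590 · Redwood Advocacy: $23,800 · Valley Workforce: $9,275 · Harbor Mentoring: $2,290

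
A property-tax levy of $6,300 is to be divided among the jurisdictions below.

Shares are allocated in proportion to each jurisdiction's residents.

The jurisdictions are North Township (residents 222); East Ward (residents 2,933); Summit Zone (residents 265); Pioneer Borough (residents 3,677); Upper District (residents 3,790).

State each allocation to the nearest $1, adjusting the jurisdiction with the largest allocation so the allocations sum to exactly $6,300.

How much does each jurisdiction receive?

Residents total: 10,887.
Unrounded shares: North Township 222/10,887 × $6,300 = 128.47; East Ward 2,933/10,887 × $6,300 = 1,697.24; Summit Zone 265/10,887 × $6,300 = 153.35; Pioneer Borough 3,677/10,887 × $6,300 = 2,127.78; Upper District 3,790/10,887 × $6,300 = 2,193.17.
At nearest $1: North Township $128; East Ward $1,697; Summit Zone $153; Pioneer Borough $2,128; Upper District $2,193. Sum = $6,299.
Difference $6,300 − $6,299 = +$1 applied to largest allocation (Upper District): Upper District becomes $2,194.

North Township: $128; East Ward: $1,697; Summit Zone: $153; Pioneer Borough: $2,128; Upper District: $2,194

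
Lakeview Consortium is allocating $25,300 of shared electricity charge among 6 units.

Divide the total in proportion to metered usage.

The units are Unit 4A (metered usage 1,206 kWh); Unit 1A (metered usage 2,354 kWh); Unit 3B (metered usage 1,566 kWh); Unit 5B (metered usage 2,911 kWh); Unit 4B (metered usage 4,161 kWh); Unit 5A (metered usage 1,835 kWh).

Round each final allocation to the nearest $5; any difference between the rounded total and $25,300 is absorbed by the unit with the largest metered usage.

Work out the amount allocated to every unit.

Total metered usage = 1,206 + 2,354 + 1,566 + 2,911 + 4,161 + 1,835 = 14,033.
Pro-rata amounts: Unit 4A 2,174.29; Unit 1A 4,244.01; Unit 3B 2,823.33; Unit 5B 5,248.22; Unit 4B 7,501.84; Unit 5A 3,308.31.
At nearest $5: Unit 4A $2,175; Unit 1A $4,245; Unit 3B $2,825; Unit 5B $5,250; Unit 4B $7,500; Unit 5A $3,310. Sum = $25,305.
Difference $25,300 − $25,305 = −$5 applied to largest metered usage (Unit 4B): Unit 4B becomes $7,495.

Unit 4A: $2,175; Unit 1A: $4,245; Unit 3B: $2,825; Unit 5B: $5,250; Unit 4B: $7,495; Unit 5A: $3,310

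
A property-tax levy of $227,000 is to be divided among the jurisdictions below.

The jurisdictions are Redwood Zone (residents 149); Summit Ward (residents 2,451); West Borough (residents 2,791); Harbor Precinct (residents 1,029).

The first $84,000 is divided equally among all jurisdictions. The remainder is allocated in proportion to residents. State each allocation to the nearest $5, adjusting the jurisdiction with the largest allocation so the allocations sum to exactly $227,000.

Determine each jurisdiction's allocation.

Equal tier: $84,000 ÷ 4 = $21,000 apiece.
Remainder $143,000 by residents (total 6,420): Redwood Zone 3,318.85 → $3,320; Summit Ward 54,593.93 → $54,595; West Borough 62,167.13 → $62,165; Harbor Precinct 22,920.09 → $22,920.
Totals: Redwood Zone $21,000 + $3,320 = $24,320; Summit Ward $21,000 + $54,595 = $75,595; West Borough $21,000 + $62,165 = $83,165; Harbor Precinct $21,000 + $22,920 = $43,920.

Redwood Zone: $24,320 · Summit Ward: $75,595 · West Borough: $83,165 · Harbor Precinct: $43,920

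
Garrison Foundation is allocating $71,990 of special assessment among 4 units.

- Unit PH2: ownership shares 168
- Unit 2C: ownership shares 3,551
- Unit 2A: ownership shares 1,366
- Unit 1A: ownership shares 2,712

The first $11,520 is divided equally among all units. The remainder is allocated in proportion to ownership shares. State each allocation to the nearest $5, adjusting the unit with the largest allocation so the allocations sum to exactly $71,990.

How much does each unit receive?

Unit PH2: $4,185 · Unit 2C: $30,415 · Unit 2A: $13,475 · Unit 1A: $23,915

Equal tier: $11,520 ÷ 4 = $2,880 apiece.
Remainder $60,470 by ownership shares (total 7,797): Unit PH2 1,302.93 → $1,305; Unit 2C 27,539.95 → $27,540; Unit 2A 10,594.08 → $10,595; Unit 1A 21,033.04 → $21,035.
Rounding difference −$5 on remainder applied to Unit 2C.
Totals: Unit PH2 $2,880 + $1,305 = $4,185; Unit 2C $2,880 + $27,535 = $30,415; Unit 2A $2,880 + $10,595 = $13,475; Unit 1A $2,880 + $21,035 = $23,915.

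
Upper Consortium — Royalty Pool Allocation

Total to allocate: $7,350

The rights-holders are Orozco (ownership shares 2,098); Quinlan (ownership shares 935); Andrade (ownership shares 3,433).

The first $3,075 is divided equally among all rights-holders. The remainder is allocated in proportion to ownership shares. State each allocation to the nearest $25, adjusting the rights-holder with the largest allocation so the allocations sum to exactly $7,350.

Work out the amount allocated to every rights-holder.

First tranche $3,075 split equally: $1,025 each.
Remainder $4,275 by ownership shares (total 6,466): Orozco 1,387.09 → $1,375; Quinlan 618.18 → $625; Andrade 2,269.73 → $2,275.
Totals: Orozco $1,025 + $1,375 = $2,400; Quinlan $1,025 + $625 = $1,650; Andrade $1,025 + $2,275 = $3,300.

Orozco: $2,400 | Quinlan: $1,650 | Andrade: $3,300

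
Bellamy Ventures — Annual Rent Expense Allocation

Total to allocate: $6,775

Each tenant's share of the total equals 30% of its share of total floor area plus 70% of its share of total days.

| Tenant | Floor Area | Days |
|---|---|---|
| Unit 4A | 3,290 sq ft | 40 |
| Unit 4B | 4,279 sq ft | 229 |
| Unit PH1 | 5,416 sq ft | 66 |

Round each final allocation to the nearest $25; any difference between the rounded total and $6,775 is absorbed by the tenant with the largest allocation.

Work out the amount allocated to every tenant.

Unit 4A: $1,075; Unit 4B: $3,925; Unit PH1: $1,775

Floor area total 12,985; days total 335.
Blended shares (30% floor area + 70% days): Unit 4A 0.1596; Unit 4B 0.5774; Unit PH1 0.2630.
Proportional shares: Unit 4A 1,081.24; Unit 4B 3,911.67; Unit PH1 1,782.09.
At nearest $25: Unit 4A $1,075; Unit 4B $3,900; Unit PH1 $1,775. Sum = $6,750.
Difference $6,775 − $6,750 = +$25 applied to largest allocation (Unit 4B): Unit 4B becomes $3,925.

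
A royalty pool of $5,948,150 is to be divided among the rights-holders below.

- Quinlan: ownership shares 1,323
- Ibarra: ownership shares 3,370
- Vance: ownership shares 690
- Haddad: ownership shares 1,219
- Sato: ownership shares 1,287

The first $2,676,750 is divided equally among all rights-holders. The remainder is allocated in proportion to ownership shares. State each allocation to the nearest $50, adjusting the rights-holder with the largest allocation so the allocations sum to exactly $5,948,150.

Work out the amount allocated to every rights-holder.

Quinlan: $1,083,950 | Ibarra: $1,932,800 | Vance: $821,500 | Haddad: $1,040,850 | Sato: $1,069,050

First tranche $2,676,750 split equally: $535,350 each.
Remainder $3,271,400 by ownership shares (total 7,889): Quinlan 548,619.88 → $548,600; Ibarra 1,397,467.11 → $1,397,450; Vance 286,128.28 → $286,150; Haddad 505,493.29 → $505,500; Sato 533,691.44 → $533,700.
Totals: Quinlan $535,350 + $548,600 = $1,083,950; Ibarra $535,350 + $1,397,450 = $1,932,800; Vance $535,350 + $286,150 = $821,500; Haddad $535,350 + $505,500 = $1,040,850; Sato $535,350 + $533,700 = $1,069,050.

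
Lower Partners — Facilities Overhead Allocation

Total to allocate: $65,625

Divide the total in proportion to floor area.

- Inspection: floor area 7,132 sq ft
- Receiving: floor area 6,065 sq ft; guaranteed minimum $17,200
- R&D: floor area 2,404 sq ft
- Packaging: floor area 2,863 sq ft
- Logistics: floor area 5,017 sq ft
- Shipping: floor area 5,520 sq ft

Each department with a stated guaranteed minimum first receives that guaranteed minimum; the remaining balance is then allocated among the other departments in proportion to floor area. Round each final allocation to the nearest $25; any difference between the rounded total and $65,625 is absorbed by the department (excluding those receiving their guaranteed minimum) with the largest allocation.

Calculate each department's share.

Minimums first: Receiving $17,200. Residual $48,425.
Residual split over remaining floor area 22,936: Inspection 15,057.86 → $15,050; R&D 5,075.59 → $5,075; Packaging 6,044.68 → $6,050; Logistics 10,592.44 → $10,600; Shipping 11,654.43 → $11,650.

Inspection: $15,050; Receiving: $17,200; R&D: $5,075; Packaging: $6,050; Logistics: $10,600; Shipping: $11,650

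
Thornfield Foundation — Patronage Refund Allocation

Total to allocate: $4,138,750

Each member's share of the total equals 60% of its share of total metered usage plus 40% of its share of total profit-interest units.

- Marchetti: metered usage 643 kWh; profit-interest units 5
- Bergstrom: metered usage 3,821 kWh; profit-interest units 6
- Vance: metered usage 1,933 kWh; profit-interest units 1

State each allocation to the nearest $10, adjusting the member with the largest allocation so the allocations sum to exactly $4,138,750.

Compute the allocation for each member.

Marchetti: $939,400 · Bergstrom: $2,311,020 · Vance: $888,330

Metered usage total 6,397; profit-interest units total 12.
Composite weights (60% metered usage + 40% profit-interest units): Marchetti 0.2270; Bergstrom 0.5584; Vance 0.2146.
Raw shares: Marchetti 939,397.69; Bergstrom 2,311,023.14; Vance 888,329.17.
Rounded to nearest $10: Marchetti $939,400; Bergstrom $2,311,020; Vance $888,330. Sum = $4,138,750.
No rounding difference to absorb.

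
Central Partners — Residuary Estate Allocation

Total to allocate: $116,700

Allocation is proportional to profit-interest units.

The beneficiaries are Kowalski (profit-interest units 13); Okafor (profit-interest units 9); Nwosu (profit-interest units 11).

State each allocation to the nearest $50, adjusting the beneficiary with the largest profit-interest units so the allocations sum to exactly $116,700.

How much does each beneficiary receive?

Sum of profit-interest units: 13 + 9 + 11 = 33.
Raw shares: Kowalski 45,972.73; Okafor 31,827.27; Nwosu 38,900.00.
At nearest $50: Kowalski $45,950; Okafor $31,850; Nwosu $38,900. Sum = $116,700.
Sum already equals the total — no adjustment.

Kowalski: $45,950; Okafor: $31,850; Nwosu: $38,900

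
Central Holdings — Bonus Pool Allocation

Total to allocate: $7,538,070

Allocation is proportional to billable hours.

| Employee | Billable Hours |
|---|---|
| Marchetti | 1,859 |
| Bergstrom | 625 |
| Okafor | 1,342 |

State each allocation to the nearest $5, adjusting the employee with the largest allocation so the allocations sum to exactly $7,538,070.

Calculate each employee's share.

Marchetti: $3,662,640 | Bergstrom: $1,231,390 | Okafor: $2,644,040

Total billable hours = 3,826.
Unrounded shares: Marchetti 1,859/3,826 × $7,538,070 = 3,662,643.00; Bergstrom 625/3,826 × $7,538,070 = 1,231,388.85; Okafor 1,342/3,826 × $7,538,070 = 2,644,038.14.
Rounded to nearest $5: Marchetti $3,662,645; Bergstrom $1,231,390; Okafor $2,644,040. Sum = $7,538,075.
Difference $7,538,070 − $7,538,075 = −$5 applied to largest allocation (Marchetti): Marchetti becomes $3,662,640.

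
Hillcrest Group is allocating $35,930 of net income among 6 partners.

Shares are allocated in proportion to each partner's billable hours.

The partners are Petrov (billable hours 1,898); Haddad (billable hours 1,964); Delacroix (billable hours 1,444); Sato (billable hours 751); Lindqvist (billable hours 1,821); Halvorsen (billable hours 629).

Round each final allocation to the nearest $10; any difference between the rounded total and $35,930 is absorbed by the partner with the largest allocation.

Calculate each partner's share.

Total billable hours = 8,507.
Proportional shares: Petrov 1,898/8,507 × $35,930 = 8,016.36; Haddad 1,964/8,507 × $35,930 = 8,295.11; Delacroix 1,444/8,507 × $35,930 = 6,098.85; Sato 751/8,507 × $35,930 = 3,171.91; Lindqvist 1,821/8,507 × $35,930 = 7,691.14; Halvorsen 629/8,507 × $35,930 = 2,656.63.
At nearest $10: Petrov $8,020; Haddad $8,300; Delacroix $6,100; Sato $3,170; Lindqvist $7,690; Halvorsen $2,660. Sum = $35,940.
Difference $35,930 − $35,940 = −$10 applied to largest allocation (Haddad): Haddad becomes $8,290.

Petrov: $8,020 | Haddad: $8,290 | Delacroix: $6,100 | Sato: $3,170 | Lindqvist: $7,690 | Halvorsen: $2,660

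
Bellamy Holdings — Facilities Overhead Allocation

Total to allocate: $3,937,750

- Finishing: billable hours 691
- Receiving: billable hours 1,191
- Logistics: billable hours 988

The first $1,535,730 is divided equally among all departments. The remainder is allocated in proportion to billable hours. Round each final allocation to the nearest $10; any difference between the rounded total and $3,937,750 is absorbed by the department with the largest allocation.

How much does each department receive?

Finishing: $1,090,240; Receiving: $1,508,700; Logistics: $1,338,810

First tranche $1,535,730 split equally: $511,910 each.
Remainder $2,402,020 by billable hours (total 2,870): Finishing 578,326.07 → $578,330; Receiving 996,796.45 → $996,800; Logistics 826,897.48 → $826,900.
Rounding difference −$10 on remainder applied to Receiving.
Totals: Finishing $511,910 + $578,330 = $1,090,240; Receiving $511,910 + $996,790 = $1,508,700; Logistics $511,910 + $826,900 = $1,338,810.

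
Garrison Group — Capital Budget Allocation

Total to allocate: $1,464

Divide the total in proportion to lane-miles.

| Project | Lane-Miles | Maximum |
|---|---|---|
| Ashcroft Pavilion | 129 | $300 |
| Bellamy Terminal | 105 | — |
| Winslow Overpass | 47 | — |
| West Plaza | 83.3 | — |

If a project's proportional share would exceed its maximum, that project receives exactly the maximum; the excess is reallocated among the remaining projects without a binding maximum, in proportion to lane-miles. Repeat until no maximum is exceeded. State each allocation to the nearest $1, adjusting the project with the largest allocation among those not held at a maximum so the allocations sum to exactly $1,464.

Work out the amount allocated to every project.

Ashcroft Pavilion: $300; Bellamy Terminal: $519; Winslow Overpass: $233; West Plaza: $412

Sum of lane-miles: 364.3.
Unconstrained shares: Ashcroft Pavilion 518.41; Bellamy Terminal 421.96; Winslow Overpass 188.88; West Plaza 334.75.
Cap binds for Ashcroft Pavilion ($300); remaining pool $1,164 reallocated over remaining lane-miles 235.3.
Redistributed shares: Bellamy Terminal 519.42 → $519; Winslow Overpass 232.503 → $233; West Plaza 412.07 → $412.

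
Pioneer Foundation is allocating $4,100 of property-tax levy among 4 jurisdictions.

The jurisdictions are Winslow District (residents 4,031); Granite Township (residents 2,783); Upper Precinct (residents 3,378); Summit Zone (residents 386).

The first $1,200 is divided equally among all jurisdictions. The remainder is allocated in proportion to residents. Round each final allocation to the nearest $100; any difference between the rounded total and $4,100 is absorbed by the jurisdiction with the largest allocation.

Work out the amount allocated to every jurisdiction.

Winslow District: $1,400 · Granite Township: $1,100 · Upper Precinct: $1,200 · Summit Zone: $400

$1,200 shared equally gives $300 per jurisdiction.
Remainder $2,900 by residents (total 10,578): Winslow District 1,105.11 → $1,100; Granite Township 762.97 → $800; Upper Precinct 926.09 → $900; Summit Zone 105.82 → $100.
Totals: Winslow District $300 + $1,100 = $1,400; Granite Township $300 + $800 = $1,100; Upper Precinct $300 + $900 = $1,200; Summit Zone $300 + $100 = $400.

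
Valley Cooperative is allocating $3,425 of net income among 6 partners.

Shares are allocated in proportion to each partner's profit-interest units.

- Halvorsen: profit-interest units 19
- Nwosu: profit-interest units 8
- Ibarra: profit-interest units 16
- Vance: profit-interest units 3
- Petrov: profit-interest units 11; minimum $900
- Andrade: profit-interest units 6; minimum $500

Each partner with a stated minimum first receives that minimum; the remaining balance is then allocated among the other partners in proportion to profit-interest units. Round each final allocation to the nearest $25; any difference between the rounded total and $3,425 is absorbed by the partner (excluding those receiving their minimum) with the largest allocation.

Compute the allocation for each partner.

Fund the minimums — Petrov $900; Andrade $500. Balance $2,025.
Balance split over remaining profit-interest units 46: Halvorsen 836.41 → $825; Nwosu 352.17 → $350; Ibarra 704.35 → $700; Vance 132.07 → $125.
Rounding difference +$25 applied to Halvorsen → $850.

Halvorsen: $850 | Nwosu: $350 | Ibarra: $700 | Vance: $125 | Petrov: $900 | Andrade: $500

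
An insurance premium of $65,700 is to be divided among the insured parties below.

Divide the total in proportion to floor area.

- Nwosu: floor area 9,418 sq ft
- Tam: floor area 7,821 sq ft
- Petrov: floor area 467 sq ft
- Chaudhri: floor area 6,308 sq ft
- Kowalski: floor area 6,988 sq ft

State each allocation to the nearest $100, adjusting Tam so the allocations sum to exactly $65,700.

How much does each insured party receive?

Floor area total: 31,002.
Raw shares: Nwosu 9,418/31,002 × $65,700 = 19,958.80; Tam 7,821/31,002 × $65,700 = 16,574.40; Petrov 467/31,002 × $65,700 = 989.67; Chaudhri 6,308/31,002 × $65,700 = 13,368.03; Kowalski 6,988/31,002 × $65,700 = 14,809.10.
After rounding ($100): Nwosu $20,000; Tam $16,600; Petrov $1,000; Chaudhri $13,400; Kowalski $14,800. Sum = $65,800.
Difference $65,700 − $65,800 = −$100 applied to Tam: Tam becomes $16,500.

Nwosu: $20,000 · Tam: $16,500 · Petrov: $1,000 · Chaudhri: $13,400 · Kowalski: $14,800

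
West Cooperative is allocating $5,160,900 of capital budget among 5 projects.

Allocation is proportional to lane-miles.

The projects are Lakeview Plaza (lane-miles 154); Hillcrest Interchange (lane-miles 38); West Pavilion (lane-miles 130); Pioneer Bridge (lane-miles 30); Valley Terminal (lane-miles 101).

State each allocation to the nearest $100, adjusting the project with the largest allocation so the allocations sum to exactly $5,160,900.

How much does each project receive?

Sum of lane-miles: 453.
Proportional shares: Lakeview Plaza 154/453 × $5,160,900 = 1,754,478.15; Hillcrest Interchange 38/453 × $5,160,900 = 432,923.18; West Pavilion 130/453 × $5,160,900 = 1,481,052.98; Pioneer Bridge 30/453 × $5,160,900 = 341,781.46; Valley Terminal 101/453 × $5,160,900 = 1,150,664.24.
After rounding ($100): Lakeview Plaza $1,754,500; Hillcrest Interchange $432,900; West Pavilion $1,481,100; Pioneer Bridge $341,800; Valley Terminal $1,150,700. Sum = $5,161,000.
Difference $5,160,900 − $5,161,000 = −$100 applied to largest allocation (Lakeview Plaza): Lakeview Plaza becomes $1,754,400.

Lakeview Plaza: $1,754,400 · Hillcrest Interchange: $432,900 · West Pavilion: $1,481,100 · Pioneer Bridge: $341,800 · Valley Terminal: $1,150,700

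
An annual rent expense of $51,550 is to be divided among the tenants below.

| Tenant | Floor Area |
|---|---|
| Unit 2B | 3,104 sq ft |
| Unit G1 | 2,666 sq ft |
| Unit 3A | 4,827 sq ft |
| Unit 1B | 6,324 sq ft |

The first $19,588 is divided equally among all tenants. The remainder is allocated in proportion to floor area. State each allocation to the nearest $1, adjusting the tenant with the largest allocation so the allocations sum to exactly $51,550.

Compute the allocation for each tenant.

Equal tier: $19,588 ÷ 4 = $4,897 apiece.
Remainder $31,962 by floor area (total 16,921): Unit 2B 5,863.13 → $5,863; Unit G1 5,035.80 → $5,036; Unit 3A 9,117.70 → $9,118; Unit 1B 11,945.37 → $11,945.
Totals: Unit 2B $4,897 + $5,863 = $10,760; Unit G1 $4,897 + $5,036 = $9,933; Unit 3A $4,897 + $9,118 = $14,015; Unit 1B $4,897 + $11,945 = $16,842.

Unit 2B: $10,760; Unit G1: $9,933; Unit 3A: $14,015; Unit 1B: $16,842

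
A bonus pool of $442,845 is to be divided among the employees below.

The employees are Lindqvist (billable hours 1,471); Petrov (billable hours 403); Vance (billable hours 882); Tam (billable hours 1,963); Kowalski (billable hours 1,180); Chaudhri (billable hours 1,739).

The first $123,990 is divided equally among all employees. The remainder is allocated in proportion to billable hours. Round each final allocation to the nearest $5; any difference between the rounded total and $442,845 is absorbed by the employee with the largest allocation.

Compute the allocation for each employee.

Lindqvist: $82,075 · Petrov: $37,490 · Vance: $57,485 · Tam: $102,610 · Kowalski: $69,925 · Chaudhri: $93,260

$123,990 shared equally gives $20,665 per employee.
Remainder $318,855 by billable hours (total 7,638): Lindqvist 61,408.18 → $61,410; Petrov 16,823.59 → $16,825; Vance 36,819.86 → $36,820; Tam 81,947.15 → $81,945; Kowalski 49,260.13 → $49,260; Chaudhri 72,596.08 → $72,595.
Totals: Lindqvist $20,665 + $61,410 = $82,075; Petrov $20,665 + $16,825 = $37,490; Vance $20,665 + $36,820 = $57,485; Tam $20,665 + $81,945 = $102,610; Kowalski $20,665 + $49,260 = $69,925; Chaudhri $20,665 + $72,595 = $93,260.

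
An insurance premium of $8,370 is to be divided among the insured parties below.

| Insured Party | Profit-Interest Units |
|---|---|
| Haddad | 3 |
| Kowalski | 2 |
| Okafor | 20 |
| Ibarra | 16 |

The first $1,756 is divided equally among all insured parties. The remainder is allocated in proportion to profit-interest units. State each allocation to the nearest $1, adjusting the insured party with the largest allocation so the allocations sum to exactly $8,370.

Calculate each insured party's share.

Equal tier: $1,756 ÷ 4 = $439 apiece.
Remainder $6,614 by profit-interest units (total 41): Haddad 483.95 → $484; Kowalski 322.63 → $323; Okafor 3,226.34 → $3,226; Ibarra 2,581.07 → $2,581.
Totals: Haddad $439 + $484 = $923; Kowalski $439 + $323 = $762; Okafor $439 + $3,226 = $3,665; Ibarra $439 + $2,581 = $3,020.

Haddad: $923 | Kowalski: $762 | Okafor: $3,665 | Ibarra: $3,020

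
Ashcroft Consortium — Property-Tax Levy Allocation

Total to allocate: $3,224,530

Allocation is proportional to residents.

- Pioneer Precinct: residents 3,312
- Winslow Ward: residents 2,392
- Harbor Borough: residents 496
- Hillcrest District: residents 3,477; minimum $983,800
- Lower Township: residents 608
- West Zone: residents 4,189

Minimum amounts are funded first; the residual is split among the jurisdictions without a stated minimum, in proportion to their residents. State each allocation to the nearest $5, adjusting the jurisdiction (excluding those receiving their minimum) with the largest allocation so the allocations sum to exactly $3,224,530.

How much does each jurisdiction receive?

Pioneer Precinct: $674,845 · Winslow Ward: $487,390 · Harbor Borough: $101,065 · Hillcrest District: $983,800 · Lower Township: $123,885 · West Zone: $853,545

Fund the minimums — Hillcrest District $983,800. Residual $2,240,730.
Residual split over remaining residents 10,997: Pioneer Precinct 674,847.48 → $674,845; Winslow Ward 487,389.85 → $487,390; Harbor Borough 101,064.12 → $101,065; Lower Township 123,885.05 → $123,885; West Zone 853,543.51 → $853,545.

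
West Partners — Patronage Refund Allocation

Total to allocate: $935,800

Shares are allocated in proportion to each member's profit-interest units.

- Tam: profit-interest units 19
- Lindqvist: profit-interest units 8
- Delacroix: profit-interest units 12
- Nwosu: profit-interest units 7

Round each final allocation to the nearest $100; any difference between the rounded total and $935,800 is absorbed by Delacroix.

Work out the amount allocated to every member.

Tam: $386,500; Lindqvist: $162,700; Delacroix: $244,200; Nwosu: $142,400

Sum of profit-interest units: 46.
Raw shares: Tam 19/46 × $935,800 = 386,526.09; Lindqvist 8/46 × $935,800 = 162,747.83; Delacroix 12/46 × $935,800 = 244,121.74; Nwosu 7/46 × $935,800 = 142,404.35.
After rounding ($100): Tam $386,500; Lindqvist $162,700; Delacroix $244,100; Nwosu $142,400. Sum = $935,700.
Difference $935,800 − $935,700 = +$100 applied to Delacroix: Delacroix becomes $244,200.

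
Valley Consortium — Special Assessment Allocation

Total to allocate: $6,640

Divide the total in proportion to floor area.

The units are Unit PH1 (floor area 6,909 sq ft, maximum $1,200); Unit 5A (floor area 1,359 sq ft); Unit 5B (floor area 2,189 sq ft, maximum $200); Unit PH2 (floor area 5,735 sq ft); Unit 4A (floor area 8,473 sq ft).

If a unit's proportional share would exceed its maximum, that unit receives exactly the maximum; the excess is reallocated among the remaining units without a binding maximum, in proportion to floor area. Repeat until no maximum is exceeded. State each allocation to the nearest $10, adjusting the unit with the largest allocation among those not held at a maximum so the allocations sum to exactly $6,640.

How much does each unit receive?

Sum of floor area: 24,665.
Proportional shares (ignoring caps): Unit PH1 1,859.95; Unit 5A 365.85; Unit 5B 589.29; Unit PH2 1,543.90; Unit 4A 2,280.99.
Held at cap: Unit PH1 ($1,200), Unit 5B ($200); residual $5,240 reallocated over remaining floor area 15,567.
Redistributed shares: Unit 5A 457.45 → $460; Unit PH2 1,930.46 → $1,930; Unit 4A 2,852.09 → $2,850.

Unit PH1: $1,200; Unit 5A: $460; Unit 5B: $200; Unit PH2: $1,930; Unit 4A: $2,850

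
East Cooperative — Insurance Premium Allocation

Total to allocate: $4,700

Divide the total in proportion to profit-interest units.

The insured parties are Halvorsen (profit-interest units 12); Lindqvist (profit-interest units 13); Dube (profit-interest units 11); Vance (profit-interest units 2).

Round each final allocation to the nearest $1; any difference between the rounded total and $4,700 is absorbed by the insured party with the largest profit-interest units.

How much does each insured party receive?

Halvorsen: $1,484 · Lindqvist: $1,608 · Dube: $1,361 · Vance: $247

Combined profit-interest units = 12 + 13 + 11 + 2 = 38.
Pro-rata amounts: Halvorsen 1,484.21; Lindqvist 1,607.89; Dube 1,360.53; Vance 247.37.
At nearest $1: Halvorsen $1,484; Lindqvist $1,608; Dube $1,361; Vance $247. Sum = $4,700.
Rounded total matches; no reconciliation needed.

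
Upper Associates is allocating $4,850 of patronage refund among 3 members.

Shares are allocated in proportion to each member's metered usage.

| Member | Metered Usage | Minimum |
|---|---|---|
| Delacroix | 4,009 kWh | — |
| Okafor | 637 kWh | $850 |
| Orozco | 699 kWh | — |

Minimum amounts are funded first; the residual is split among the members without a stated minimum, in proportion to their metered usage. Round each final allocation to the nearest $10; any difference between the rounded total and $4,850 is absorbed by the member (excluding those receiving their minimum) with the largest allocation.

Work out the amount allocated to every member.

Delacroix: $3,410 · Okafor: $850 · Orozco: $590

Guaranteed amounts: Okafor $850. Residual $4,000.
Residual split over remaining metered usage 4,708: Delacroix 3,406.12 → $3,410; Orozco 593.88 → $590.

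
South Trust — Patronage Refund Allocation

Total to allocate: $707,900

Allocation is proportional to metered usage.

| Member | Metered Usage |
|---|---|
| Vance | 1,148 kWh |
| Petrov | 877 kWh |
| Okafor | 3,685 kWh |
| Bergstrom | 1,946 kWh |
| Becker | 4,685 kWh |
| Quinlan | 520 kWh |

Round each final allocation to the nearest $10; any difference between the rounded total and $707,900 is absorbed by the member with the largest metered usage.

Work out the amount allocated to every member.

Vance: $63,190 | Petrov: $48,270 | Okafor: $202,830 | Bergstrom: $107,110 | Becker: $257,880 | Quinlan: $28,620

Combined metered usage = 12,861.
Unrounded shares: Vance 1,148/12,861 × $707,900 = 63,188.65; Petrov 877/12,861 × $707,900 = 48,272.16; Okafor 3,685/12,861 × $707,900 = 202,831.16; Bergstrom 1,946/12,861 × $707,900 = 107,112.46; Becker 4,685/12,861 × $707,900 = 257,873.53; Quinlan 520/12,861 × $707,900 = 28,622.04.
Rounded to nearest $10: Vance $63,190; Petrov $48,270; Okafor $202,830; Bergstrom $107,110; Becker $257,870; Quinlan $28,620. Sum = $707,890.
Difference $707,900 − $707,890 = +$10 applied to largest metered usage (Becker): Becker becomes $257,880.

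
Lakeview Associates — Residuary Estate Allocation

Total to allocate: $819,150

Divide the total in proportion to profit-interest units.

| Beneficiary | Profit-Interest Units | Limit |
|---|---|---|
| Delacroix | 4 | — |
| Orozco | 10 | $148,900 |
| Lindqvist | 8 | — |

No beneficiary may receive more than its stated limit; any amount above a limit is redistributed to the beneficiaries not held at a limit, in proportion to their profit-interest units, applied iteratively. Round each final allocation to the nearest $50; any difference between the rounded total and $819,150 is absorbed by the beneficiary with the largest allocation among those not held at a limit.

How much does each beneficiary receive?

Delacroix: $223,400 · Orozco: $148,900 · Lindqvist: $446,850

Total profit-interest units = 22.
Unconstrained shares: Delacroix 148,936.36; Orozco 372,340.91; Lindqvist 297,872.73.
Held at cap: Orozco ($148,900); residual $670,250 reallocated over remaining profit-interest units 12.
Redistributed shares: Delacroix 223,416.67 → $223,400; Lindqvist 446,833.33 → $446,850.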